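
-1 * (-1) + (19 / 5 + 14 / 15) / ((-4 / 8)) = -8.47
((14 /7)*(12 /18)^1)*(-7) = -28/3 = -9.33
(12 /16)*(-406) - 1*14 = -637/2 = -318.50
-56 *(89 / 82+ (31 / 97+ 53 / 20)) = -4515434/19885 = -227.08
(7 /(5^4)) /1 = 7/625 = 0.01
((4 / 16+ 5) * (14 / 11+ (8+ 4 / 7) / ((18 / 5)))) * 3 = 633/11 = 57.55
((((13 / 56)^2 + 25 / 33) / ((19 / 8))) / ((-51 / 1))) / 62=-83977/777169008 = 0.00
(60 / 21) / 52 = 0.05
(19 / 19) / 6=1/6 = 0.17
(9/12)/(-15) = -1/20 = -0.05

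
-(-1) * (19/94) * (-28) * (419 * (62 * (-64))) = 442249472/47 = 9409563.23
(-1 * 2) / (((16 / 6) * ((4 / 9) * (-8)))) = 27/128 = 0.21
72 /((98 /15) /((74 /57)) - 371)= -555/2821 = -0.20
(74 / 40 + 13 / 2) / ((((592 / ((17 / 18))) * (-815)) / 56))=-19873/21711600 = 0.00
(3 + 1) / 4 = 1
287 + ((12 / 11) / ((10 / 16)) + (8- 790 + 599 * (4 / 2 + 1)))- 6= 71376/55 = 1297.75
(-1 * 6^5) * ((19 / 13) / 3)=-49248/13 = -3788.31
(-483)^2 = 233289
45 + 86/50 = 1168/25 = 46.72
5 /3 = 1.67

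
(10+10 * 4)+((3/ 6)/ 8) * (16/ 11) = 551/11 = 50.09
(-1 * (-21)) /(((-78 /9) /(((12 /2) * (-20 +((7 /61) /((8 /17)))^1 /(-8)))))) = 14779611/50752 = 291.21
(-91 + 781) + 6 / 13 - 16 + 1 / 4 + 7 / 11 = 675.35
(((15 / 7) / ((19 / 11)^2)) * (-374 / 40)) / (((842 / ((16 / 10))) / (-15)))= 203643/1063867 = 0.19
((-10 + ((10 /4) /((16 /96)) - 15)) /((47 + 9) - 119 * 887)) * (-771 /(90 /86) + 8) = -21862/316491 = -0.07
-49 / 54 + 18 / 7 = 1.66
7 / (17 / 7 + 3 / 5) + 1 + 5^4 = 66601/106 = 628.31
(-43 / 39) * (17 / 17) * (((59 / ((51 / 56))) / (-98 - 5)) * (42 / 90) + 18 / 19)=-42091754/58387095 = -0.72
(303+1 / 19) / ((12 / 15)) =14395/38 = 378.82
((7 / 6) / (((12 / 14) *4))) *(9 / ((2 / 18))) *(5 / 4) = 2205/64 = 34.45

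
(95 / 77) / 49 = 95/3773 = 0.03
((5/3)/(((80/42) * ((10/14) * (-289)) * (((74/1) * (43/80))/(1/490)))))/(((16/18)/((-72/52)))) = 81/239095480 = 0.00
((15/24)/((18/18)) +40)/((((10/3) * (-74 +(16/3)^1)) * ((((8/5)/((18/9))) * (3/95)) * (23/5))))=-463125/303232 = -1.53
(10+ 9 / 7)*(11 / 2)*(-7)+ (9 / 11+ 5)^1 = -428.68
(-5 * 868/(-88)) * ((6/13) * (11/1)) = 3255/13 = 250.38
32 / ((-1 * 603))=-32/603 = -0.05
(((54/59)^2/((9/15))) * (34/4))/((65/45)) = 371790/45253 = 8.22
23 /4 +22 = 111/4 = 27.75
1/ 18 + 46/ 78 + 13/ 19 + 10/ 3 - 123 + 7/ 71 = -37323895/315666 = -118.24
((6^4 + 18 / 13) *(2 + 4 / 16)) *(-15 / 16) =-1138455/416 = -2736.67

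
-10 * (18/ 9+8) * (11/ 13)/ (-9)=1100/117 = 9.40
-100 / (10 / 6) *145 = -8700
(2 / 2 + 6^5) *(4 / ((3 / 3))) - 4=31104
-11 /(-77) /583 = 1/4081 = 0.00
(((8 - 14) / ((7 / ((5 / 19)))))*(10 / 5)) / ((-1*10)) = 6/133 = 0.05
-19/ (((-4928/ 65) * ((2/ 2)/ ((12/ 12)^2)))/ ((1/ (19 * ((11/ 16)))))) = 65/3388 = 0.02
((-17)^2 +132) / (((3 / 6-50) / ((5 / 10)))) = -421/99 = -4.25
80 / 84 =20/21 = 0.95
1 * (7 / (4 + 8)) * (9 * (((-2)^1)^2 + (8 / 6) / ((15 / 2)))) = 329/15 = 21.93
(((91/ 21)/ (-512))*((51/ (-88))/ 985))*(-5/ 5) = -221/44380160 = 0.00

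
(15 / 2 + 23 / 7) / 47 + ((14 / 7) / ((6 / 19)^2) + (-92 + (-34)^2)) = 3210568/2961 = 1084.29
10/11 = 0.91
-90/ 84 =-15/14 = -1.07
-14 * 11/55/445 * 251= -1.58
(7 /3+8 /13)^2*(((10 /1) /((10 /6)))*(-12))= -105800/169 = -626.04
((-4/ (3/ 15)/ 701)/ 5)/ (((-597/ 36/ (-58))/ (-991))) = 2758944/139499 = 19.78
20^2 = 400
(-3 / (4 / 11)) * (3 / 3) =-33/4 = -8.25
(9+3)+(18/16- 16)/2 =73/16 = 4.56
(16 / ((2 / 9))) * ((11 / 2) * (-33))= -13068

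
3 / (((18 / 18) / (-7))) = -21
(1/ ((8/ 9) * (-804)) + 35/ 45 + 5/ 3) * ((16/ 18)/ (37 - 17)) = 47141/434160 = 0.11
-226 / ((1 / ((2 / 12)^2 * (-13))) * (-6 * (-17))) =1469/1836 = 0.80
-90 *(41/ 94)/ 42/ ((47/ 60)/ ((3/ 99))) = -6150/170093 = -0.04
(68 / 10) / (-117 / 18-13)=-68/195 = -0.35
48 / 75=16/25 = 0.64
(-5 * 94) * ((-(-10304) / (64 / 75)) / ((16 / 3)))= -8512875/8 = -1064109.38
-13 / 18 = -0.72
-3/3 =-1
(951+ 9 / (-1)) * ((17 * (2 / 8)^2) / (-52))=-8007/416 = -19.25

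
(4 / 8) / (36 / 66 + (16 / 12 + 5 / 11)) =3/14 = 0.21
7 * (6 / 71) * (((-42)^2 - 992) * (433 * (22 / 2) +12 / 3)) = 154565208/71 = 2176974.76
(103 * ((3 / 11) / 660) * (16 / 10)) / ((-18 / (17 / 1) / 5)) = -1751/5445 = -0.32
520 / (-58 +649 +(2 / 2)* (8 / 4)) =520/593 = 0.88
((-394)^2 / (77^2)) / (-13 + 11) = -77618/5929 = -13.09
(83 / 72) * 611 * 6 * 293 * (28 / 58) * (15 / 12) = 747215.25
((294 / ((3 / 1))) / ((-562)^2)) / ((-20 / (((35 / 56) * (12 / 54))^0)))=-49/3158440 = 0.00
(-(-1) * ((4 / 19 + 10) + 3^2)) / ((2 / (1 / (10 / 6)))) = 219/38 = 5.76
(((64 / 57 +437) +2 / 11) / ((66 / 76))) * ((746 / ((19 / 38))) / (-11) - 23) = -959111330/11979 = -80066.06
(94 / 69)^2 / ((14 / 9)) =4418/3703 = 1.19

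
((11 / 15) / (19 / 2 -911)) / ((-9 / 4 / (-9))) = -88/27045 = 0.00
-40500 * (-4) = 162000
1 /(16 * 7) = 1/112 = 0.01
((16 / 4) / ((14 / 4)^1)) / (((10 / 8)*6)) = 16/105 = 0.15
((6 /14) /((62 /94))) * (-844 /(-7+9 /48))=1904064/23653 = 80.50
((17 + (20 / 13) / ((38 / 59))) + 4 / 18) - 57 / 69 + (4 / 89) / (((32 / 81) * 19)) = 684056947/36403848 = 18.79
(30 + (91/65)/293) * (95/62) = 835183/18166 = 45.98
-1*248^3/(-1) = 15252992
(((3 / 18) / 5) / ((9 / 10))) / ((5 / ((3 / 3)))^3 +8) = 1/3591 = 0.00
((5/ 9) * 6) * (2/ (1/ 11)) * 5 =1100/3 = 366.67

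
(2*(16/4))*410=3280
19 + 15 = 34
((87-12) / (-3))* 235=-5875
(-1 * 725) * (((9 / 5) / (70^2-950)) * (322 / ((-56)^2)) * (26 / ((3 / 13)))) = -338169/88480 = -3.82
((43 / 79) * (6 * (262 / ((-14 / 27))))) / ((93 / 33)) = -585.55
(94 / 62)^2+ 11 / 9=30452/8649 = 3.52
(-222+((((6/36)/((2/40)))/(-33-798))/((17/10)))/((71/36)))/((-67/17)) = 74223658/1317689 = 56.33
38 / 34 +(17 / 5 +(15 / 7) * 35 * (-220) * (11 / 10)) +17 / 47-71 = -72773402/3995 = -18216.12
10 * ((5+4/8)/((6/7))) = 385/6 = 64.17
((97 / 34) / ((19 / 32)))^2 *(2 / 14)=2408704/730303 = 3.30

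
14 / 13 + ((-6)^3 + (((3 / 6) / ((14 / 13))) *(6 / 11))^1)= -214.67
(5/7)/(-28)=-5/196 = -0.03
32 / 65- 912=-59248/65 = -911.51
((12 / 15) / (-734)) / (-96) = 1/88080 = 0.00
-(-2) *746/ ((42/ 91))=9698/3 = 3232.67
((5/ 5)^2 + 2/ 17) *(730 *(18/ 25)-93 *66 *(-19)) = 11129022/85 = 130929.67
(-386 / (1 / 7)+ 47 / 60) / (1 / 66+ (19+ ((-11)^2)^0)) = -1782803/13210 = -134.96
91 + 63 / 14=95.50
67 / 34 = 1.97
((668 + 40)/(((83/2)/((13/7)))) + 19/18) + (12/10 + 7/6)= 35.11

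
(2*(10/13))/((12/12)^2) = 20/13 = 1.54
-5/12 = -0.42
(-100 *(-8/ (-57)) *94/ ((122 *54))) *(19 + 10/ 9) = -3402800/844911 = -4.03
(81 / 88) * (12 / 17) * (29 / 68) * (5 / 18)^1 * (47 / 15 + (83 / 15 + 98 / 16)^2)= 174201927/16276480 = 10.70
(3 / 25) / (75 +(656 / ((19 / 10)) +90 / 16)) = 456/1618375 = 0.00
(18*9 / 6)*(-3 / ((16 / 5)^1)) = -405/16 = -25.31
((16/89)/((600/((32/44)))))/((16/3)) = 1/24475 = 0.00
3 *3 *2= 18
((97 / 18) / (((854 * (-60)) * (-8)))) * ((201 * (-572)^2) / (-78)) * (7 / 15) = -10222927/1976400 = -5.17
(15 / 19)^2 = 225/361 = 0.62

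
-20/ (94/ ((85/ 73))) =-850/3431 = -0.25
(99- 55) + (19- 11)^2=108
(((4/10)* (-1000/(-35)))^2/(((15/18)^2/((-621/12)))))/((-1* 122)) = 238464/2989 = 79.78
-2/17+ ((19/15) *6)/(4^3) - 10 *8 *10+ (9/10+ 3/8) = -2172529/2720 = -798.72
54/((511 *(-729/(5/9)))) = -10/124173 = 0.00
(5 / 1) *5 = 25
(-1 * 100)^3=-1000000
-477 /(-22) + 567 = 12951/22 = 588.68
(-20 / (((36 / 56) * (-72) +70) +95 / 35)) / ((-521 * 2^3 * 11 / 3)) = 21/424094 = 0.00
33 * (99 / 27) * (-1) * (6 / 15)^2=-484/25 = -19.36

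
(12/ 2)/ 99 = 2/33 = 0.06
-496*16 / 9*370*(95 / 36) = -69737600/81 = -860958.02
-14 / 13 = -1.08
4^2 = 16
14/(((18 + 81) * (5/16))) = 224/495 = 0.45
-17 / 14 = -1.21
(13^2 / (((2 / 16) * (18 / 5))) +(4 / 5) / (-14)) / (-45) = -118282/14175 = -8.34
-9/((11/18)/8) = -1296/11 = -117.82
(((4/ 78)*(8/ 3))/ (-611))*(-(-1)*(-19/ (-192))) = -19/857844 = 0.00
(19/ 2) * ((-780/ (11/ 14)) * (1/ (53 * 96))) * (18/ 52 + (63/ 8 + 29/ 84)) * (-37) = 1240795/2112 = 587.50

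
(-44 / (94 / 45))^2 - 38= 896158/2209 = 405.68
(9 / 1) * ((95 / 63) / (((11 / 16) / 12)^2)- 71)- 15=2948142/847 = 3480.69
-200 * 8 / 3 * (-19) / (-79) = -30400/237 = -128.27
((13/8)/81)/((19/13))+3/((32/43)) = 199207/49248 = 4.04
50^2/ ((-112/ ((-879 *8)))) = 1098750/7 = 156964.29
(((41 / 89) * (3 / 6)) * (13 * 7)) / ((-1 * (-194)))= 3731/34532 = 0.11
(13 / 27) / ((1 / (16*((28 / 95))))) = 5824/2565 = 2.27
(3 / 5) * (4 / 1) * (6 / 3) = 24/5 = 4.80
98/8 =12.25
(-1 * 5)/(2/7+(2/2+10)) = -35/79 = -0.44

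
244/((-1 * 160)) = -61/40 = -1.52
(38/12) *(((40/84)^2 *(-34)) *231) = -355300/63 = -5639.68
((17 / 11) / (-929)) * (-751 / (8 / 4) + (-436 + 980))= -5729/20438 = -0.28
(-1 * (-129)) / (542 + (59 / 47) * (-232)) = 6063/11786 = 0.51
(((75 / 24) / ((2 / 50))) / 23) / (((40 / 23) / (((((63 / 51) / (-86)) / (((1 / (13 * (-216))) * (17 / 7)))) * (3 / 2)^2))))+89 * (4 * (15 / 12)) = 411967585/795328 = 517.98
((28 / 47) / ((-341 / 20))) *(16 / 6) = -4480/48081 = -0.09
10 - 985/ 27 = -715/27 = -26.48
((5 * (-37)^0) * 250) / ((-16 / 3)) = -1875/8 = -234.38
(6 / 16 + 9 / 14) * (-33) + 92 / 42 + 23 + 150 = 141.60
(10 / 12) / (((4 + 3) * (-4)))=-5/168 = -0.03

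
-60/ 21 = -20/7 = -2.86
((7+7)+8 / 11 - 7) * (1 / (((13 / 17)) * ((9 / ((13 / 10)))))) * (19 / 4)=6.93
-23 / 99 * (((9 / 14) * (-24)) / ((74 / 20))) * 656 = 1810560/2849 = 635.51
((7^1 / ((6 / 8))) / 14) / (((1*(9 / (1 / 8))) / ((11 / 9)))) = 11/972 = 0.01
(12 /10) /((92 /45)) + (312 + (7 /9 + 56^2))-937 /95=135275597/39330 = 3439.50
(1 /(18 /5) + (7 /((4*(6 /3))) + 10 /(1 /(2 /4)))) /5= 1.23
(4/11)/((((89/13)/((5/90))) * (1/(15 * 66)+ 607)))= 260/53482859 = 0.00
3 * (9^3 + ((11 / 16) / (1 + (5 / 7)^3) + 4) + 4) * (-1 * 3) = -5522429/832 = -6637.53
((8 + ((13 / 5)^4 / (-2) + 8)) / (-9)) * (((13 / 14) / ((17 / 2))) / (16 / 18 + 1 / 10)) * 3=47697/189125 = 0.25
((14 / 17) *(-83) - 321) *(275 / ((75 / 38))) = -2766742/51 = -54249.84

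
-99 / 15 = -33/5 = -6.60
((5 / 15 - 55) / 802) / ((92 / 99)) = -1353/18446 = -0.07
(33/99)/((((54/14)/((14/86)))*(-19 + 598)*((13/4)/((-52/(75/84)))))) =-21952/50416425 = 0.00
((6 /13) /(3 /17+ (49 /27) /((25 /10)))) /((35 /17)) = 0.25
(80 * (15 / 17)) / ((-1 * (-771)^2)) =-400/3368499 = 0.00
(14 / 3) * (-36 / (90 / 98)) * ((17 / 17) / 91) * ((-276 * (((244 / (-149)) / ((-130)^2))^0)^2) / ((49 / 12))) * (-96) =-847872/65 = -13044.18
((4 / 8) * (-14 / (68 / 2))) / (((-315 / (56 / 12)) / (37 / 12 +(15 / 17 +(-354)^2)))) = 178956911/468180 = 382.24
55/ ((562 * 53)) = 55/29786 = 0.00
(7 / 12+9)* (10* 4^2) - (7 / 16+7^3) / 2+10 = 1371.61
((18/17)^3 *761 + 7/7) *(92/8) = 102190495/9826 = 10400.01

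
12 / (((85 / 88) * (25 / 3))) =3168/2125 = 1.49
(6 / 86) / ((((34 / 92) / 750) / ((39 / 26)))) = 155250/731 = 212.38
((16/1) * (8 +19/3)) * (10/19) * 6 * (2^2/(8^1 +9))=55040/323 = 170.40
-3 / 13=-0.23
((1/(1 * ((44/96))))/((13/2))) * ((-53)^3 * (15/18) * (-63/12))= 31264170/143 = 218630.56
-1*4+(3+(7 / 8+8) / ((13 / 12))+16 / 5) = 1351/130 = 10.39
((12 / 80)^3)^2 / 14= 729/896000000 = 0.00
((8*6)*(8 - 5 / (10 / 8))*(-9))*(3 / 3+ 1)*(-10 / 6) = 5760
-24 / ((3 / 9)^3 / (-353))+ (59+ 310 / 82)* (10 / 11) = 9380844/41 = 228801.07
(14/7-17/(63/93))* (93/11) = -15035/77 = -195.26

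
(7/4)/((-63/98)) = -49/18 = -2.72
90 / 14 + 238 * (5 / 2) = 4210/7 = 601.43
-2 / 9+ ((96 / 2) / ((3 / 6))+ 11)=961/9 = 106.78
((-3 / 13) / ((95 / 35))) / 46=-21/11362 = 0.00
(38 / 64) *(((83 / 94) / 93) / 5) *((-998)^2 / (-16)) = -392674577/5594880 = -70.18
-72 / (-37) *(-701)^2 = 35380872/37 = 956239.78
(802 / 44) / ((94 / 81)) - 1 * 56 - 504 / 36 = -112279/2068 = -54.29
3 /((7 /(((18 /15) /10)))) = 9/175 = 0.05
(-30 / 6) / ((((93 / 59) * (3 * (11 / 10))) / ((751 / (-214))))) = 1107725/328383 = 3.37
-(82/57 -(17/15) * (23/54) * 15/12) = -10283/12312 = -0.84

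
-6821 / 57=-359/3 = -119.67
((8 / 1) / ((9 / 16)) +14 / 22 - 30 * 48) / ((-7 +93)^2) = -141089/732204 = -0.19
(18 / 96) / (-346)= -3/5536 = 0.00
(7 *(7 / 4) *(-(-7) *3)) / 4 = 64.31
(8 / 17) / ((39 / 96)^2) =8192/2873 = 2.85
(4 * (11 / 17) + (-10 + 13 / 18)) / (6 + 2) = -2047/2448 = -0.84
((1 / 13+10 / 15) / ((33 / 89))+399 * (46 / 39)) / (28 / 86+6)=26155309/350064 = 74.72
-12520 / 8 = -1565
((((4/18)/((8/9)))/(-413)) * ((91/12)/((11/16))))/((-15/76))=988/29205 = 0.03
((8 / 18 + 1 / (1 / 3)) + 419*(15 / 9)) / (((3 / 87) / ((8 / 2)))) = 732656/9 = 81406.22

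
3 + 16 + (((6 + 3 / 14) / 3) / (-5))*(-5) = 295/14 = 21.07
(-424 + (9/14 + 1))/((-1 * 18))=23.46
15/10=3/2 = 1.50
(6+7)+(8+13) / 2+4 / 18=427/18 = 23.72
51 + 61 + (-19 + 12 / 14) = 657/7 = 93.86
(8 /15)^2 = 64/225 = 0.28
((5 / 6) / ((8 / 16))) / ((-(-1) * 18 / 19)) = 95/54 = 1.76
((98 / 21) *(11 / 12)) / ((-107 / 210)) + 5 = -1090/321 = -3.40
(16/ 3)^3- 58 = 2530/27 = 93.70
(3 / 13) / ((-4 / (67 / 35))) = -201/1820 = -0.11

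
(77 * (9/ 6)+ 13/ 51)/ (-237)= -11807/24174 = -0.49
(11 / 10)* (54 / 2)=297/10 = 29.70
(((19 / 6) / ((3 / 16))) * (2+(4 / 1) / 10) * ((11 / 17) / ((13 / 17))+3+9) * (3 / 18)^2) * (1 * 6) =50768/585 = 86.78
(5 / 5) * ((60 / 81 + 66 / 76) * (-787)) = -1266.41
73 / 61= 1.20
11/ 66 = 1/6 = 0.17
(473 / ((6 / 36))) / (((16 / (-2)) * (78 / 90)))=-21285/52 = -409.33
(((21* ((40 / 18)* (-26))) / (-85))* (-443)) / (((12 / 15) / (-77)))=31041010/51 = 608647.25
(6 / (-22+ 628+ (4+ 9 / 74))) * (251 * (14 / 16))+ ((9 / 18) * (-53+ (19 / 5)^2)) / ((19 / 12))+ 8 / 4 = -343862707/42891550 = -8.02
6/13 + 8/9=1.35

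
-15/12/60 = -1/48 = -0.02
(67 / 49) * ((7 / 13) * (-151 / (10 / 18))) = -91053/455 = -200.12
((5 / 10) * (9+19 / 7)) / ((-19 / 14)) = -82/19 = -4.32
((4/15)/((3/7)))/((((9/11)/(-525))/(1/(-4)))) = 2695/27 = 99.81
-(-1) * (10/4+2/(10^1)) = 27/10 = 2.70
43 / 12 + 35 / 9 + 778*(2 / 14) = 29891/252 = 118.62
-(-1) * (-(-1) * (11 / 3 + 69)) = 72.67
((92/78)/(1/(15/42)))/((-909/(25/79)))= -2875/19604403 = 0.00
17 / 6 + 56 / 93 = 213/62 = 3.44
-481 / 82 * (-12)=2886/41 = 70.39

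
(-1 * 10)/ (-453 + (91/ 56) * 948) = -4/435 = -0.01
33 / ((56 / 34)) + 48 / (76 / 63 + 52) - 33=-141513/11732 = -12.06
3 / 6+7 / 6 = 5/3 = 1.67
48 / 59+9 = 579/59 = 9.81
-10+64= 54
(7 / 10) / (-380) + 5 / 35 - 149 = -3959649/26600 = -148.86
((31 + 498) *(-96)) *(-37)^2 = -69523296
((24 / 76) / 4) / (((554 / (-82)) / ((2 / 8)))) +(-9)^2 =3410301/42104 = 81.00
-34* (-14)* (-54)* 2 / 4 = -12852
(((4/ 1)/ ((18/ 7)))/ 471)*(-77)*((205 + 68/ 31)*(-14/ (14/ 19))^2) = -833187278/43803 = -19021.24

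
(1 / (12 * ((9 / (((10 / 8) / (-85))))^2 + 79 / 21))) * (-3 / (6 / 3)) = -21/62924024 = 0.00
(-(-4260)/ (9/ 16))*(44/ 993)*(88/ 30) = 8797184/8937 = 984.36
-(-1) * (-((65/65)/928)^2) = -1/861184 = 0.00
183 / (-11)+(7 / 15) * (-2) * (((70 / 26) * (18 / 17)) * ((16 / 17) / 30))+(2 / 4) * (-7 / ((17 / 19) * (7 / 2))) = -17.84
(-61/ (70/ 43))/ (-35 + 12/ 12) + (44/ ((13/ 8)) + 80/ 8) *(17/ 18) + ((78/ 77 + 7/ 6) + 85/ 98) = 839778847/21441420 = 39.17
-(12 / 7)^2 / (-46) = 72/1127 = 0.06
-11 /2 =-5.50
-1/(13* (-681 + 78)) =1/7839 = 0.00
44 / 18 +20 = 202/9 = 22.44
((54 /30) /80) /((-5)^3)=-9/50000 = 0.00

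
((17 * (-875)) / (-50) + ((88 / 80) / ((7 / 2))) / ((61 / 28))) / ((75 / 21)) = 1270941/15250 = 83.34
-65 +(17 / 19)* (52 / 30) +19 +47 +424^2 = 51236887/285 = 179778.55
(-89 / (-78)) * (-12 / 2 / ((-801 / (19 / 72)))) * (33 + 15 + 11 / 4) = 3857/33696 = 0.11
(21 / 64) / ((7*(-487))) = -3/31168 = 0.00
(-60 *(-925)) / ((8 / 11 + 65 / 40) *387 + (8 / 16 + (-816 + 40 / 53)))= 51770400/89161 = 580.64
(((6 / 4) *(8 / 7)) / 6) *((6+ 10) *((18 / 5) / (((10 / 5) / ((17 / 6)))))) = 816/35 = 23.31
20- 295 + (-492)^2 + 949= 242738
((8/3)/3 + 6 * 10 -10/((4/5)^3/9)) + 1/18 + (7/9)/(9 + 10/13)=-4197359/36576 = -114.76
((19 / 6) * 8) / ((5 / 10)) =152/3 = 50.67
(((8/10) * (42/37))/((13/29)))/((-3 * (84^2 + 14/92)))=-10672/111517445 = 0.00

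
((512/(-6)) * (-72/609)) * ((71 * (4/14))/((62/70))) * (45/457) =22.75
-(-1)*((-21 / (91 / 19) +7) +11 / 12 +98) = 15839/156 = 101.53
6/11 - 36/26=-120/143 = -0.84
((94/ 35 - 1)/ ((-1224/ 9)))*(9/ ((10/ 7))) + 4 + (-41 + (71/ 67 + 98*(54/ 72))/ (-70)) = -121646379/3189200 = -38.14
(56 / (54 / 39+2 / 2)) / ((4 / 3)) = 546/31 = 17.61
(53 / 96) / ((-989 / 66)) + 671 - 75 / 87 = 670.10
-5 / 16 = -0.31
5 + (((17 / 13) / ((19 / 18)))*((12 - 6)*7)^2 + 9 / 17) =9199546/4199 = 2190.89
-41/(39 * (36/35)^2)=-50225/50544 = -0.99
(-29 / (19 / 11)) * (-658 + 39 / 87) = 11039.95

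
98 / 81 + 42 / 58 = 4543/2349 = 1.93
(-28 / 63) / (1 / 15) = -20/3 = -6.67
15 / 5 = 3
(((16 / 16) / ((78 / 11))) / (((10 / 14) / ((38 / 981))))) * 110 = 32186/38259 = 0.84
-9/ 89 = -0.10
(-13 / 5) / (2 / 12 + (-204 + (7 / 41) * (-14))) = 3198/253655 = 0.01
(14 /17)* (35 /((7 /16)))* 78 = 87360/17 = 5138.82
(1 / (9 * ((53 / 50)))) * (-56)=-2800/477 = -5.87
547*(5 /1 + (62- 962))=-489565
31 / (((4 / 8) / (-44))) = -2728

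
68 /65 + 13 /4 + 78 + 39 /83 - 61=21.77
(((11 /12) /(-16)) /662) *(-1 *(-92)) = -253/31776 = -0.01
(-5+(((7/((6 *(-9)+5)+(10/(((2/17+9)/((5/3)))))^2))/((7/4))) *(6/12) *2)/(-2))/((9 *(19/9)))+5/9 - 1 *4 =-250211552/67528071 = -3.71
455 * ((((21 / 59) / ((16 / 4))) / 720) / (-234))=-49/203904 = 0.00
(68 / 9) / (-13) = -68/117 = -0.58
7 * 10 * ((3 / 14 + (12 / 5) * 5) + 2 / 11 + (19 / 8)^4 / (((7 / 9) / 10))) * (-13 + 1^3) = -996955665/2816 = -354032.55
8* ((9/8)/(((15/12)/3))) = 108/5 = 21.60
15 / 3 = 5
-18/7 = -2.57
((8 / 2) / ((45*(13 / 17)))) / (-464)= -17/67860 = 0.00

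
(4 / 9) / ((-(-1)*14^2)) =1/441 = 0.00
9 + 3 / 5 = 48/5 = 9.60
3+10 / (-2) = -2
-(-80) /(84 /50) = 1000/21 = 47.62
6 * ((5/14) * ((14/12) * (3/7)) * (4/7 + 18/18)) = 165/98 = 1.68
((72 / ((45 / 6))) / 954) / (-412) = -2/81885 = 0.00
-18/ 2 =-9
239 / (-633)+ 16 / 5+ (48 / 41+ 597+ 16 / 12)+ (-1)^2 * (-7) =77252543/129765 = 595.33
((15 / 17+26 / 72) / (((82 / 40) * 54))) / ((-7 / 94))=-178835/1185597 = -0.15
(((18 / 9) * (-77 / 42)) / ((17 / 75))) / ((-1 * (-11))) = -25/17 = -1.47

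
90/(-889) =-90/889 = -0.10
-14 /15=-0.93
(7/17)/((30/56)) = 0.77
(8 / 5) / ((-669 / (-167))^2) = 223112/2237805 = 0.10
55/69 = 0.80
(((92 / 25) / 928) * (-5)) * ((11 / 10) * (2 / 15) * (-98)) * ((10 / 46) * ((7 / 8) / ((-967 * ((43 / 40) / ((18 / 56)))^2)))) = -2079/414812056 = 0.00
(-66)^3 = -287496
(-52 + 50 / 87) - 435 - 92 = -50323/87 = -578.43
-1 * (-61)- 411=-350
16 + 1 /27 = 433/27 = 16.04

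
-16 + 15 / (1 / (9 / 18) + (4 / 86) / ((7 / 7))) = -763/88 = -8.67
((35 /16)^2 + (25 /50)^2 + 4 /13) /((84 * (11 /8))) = 5927/128128 = 0.05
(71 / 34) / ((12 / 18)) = 213/68 = 3.13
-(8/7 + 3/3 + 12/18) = -59/21 = -2.81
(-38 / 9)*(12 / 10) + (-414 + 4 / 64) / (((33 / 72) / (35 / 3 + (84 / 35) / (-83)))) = -288020717/27390 = -10515.54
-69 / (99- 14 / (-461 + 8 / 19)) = -603819/866615 = -0.70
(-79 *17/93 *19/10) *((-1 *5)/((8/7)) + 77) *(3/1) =-14825377/2480 = -5977.97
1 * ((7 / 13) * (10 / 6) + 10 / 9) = 235/117 = 2.01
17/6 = 2.83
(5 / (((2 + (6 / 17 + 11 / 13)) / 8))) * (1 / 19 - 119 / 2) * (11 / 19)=-430.33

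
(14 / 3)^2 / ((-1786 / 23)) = -2254/8037 = -0.28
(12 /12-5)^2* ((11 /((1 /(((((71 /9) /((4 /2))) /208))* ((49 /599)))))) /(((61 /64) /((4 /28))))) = 174944/4275063 = 0.04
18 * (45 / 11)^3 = 1640250/1331 = 1232.34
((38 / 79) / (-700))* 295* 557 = -624397/5530 = -112.91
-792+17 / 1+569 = -206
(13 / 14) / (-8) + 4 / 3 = 1.22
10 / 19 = 0.53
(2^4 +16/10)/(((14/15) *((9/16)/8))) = 5632/21 = 268.19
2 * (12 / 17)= 24/17 = 1.41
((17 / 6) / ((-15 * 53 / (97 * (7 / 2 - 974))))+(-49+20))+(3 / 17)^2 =281712007/919020 = 306.54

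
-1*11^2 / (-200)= 121/200 = 0.60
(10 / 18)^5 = 3125/59049 = 0.05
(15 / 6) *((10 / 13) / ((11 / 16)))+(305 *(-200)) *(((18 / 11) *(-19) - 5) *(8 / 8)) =2201548.25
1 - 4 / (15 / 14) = -41/15 = -2.73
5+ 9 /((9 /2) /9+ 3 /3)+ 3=14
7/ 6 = 1.17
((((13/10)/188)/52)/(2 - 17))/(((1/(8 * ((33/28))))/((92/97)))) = -253/3191300 = 0.00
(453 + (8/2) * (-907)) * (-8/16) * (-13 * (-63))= 2600325/2 = 1300162.50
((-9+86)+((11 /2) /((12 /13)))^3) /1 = 288.53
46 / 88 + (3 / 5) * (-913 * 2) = -240917/220 = -1095.08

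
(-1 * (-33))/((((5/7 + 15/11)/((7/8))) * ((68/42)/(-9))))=-77.25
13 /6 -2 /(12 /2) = 11/6 = 1.83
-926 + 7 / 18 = -16661/18 = -925.61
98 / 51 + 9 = 557/51 = 10.92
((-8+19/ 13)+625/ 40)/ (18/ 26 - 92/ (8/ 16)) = -945/19064 = -0.05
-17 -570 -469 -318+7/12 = -16481/12 = -1373.42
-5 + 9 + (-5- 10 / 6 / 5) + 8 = 20/3 = 6.67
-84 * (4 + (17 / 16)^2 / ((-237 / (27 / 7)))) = -1691013/5056 = -334.46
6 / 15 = 2/5 = 0.40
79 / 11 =7.18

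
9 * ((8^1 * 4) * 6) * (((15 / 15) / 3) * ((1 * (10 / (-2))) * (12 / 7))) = -34560/7 = -4937.14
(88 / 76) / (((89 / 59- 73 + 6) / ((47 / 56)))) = -30503/2055648 = -0.01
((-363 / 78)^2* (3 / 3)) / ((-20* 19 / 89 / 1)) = -1303049/256880 = -5.07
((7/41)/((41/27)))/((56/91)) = 2457/13448 = 0.18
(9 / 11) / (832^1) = 9/9152 = 0.00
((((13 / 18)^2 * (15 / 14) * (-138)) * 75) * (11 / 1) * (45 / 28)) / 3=-26723125/784 = -34085.62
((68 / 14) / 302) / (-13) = -17/13741 = 0.00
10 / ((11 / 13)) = 130/11 = 11.82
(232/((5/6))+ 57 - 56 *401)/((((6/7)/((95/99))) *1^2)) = -14710199/594 = -24764.64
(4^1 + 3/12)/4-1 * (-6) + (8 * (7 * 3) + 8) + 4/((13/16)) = 39101/208 = 187.99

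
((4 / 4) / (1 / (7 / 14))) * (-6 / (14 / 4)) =-6/7 = -0.86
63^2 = 3969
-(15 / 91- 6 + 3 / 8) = 5.46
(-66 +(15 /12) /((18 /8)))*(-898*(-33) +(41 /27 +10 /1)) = -471452681/243 = -1940134.49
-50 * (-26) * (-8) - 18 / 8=-41609/4 = -10402.25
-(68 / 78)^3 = -0.66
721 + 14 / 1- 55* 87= -4050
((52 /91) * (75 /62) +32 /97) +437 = 9219907/21049 = 438.02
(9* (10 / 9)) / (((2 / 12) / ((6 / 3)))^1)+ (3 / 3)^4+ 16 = 137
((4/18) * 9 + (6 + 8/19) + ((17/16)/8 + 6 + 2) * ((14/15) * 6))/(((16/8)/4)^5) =164053/95 = 1726.87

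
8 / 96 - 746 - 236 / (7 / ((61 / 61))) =-65489/84 = -779.63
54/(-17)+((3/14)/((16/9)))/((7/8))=-10125/3332 = -3.04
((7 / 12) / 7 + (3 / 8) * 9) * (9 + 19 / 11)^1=4897/132 = 37.10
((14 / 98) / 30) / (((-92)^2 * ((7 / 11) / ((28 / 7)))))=11/3110520 = 0.00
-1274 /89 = -14.31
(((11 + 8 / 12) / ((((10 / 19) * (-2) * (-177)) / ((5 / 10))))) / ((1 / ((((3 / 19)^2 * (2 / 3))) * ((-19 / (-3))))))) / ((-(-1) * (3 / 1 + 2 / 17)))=119/112572 = 0.00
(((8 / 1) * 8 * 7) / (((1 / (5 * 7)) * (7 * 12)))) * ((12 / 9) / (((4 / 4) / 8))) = 17920/9 = 1991.11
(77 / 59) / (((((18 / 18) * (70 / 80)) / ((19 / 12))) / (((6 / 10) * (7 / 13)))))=2926/3835 = 0.76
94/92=47/46 = 1.02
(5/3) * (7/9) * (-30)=-350/9 = -38.89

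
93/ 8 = 11.62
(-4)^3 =-64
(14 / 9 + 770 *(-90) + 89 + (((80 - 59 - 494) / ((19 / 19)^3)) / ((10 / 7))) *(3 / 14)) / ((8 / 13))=-162116123/1440 = -112580.64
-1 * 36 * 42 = -1512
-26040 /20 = -1302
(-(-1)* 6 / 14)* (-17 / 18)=-17/42 = -0.40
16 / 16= 1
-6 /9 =-2/3 = -0.67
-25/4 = -6.25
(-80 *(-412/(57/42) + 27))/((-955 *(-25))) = 16816/18145 = 0.93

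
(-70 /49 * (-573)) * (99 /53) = 567270/371 = 1529.03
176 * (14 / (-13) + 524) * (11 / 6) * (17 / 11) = 3389936/13 = 260764.31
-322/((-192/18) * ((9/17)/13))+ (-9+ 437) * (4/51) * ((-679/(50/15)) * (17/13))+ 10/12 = -25583387/3120 = -8199.80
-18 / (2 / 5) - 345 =-390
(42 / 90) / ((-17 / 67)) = -1.84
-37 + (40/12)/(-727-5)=-40631/1098 = -37.00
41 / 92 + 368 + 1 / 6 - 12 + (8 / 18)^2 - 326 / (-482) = 642020903/1795932 = 357.49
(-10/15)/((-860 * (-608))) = -1/784320 = 0.00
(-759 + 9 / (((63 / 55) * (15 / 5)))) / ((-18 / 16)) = 127072/189 = 672.34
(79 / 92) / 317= 79/29164 = 0.00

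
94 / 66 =47/33 = 1.42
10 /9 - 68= -602/9 = -66.89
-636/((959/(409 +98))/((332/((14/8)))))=-428216256/6713 = -63789.10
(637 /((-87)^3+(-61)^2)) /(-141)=637/92324262 = 0.00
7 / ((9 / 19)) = 133/9 = 14.78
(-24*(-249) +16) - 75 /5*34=5482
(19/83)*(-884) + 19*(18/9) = -13642/83 = -164.36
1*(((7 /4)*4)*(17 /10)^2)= 2023/100 = 20.23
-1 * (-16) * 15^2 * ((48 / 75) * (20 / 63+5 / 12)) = 11840/7 = 1691.43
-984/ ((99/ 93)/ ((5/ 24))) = -6355/33 = -192.58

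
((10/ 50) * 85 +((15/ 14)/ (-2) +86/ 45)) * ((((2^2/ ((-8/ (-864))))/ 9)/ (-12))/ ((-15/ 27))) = 23153/175 = 132.30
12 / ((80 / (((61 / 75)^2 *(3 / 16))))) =3721/200000 = 0.02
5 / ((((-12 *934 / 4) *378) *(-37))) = 5/39188772 = 0.00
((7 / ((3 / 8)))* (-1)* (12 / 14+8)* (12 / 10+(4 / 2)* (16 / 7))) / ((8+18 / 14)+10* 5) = -100192/6225 = -16.10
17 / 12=1.42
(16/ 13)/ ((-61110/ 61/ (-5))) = 488/79443 = 0.01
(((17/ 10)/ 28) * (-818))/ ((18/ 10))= -6953/252 = -27.59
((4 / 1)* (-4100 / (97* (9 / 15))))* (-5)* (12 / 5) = 3381.44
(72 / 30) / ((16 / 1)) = 3/20 = 0.15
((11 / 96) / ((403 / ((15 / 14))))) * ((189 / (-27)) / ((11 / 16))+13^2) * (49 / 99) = 61145/2553408 = 0.02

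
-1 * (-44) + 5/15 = 133/3 = 44.33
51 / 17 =3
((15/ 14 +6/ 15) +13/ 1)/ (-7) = -1013/490 = -2.07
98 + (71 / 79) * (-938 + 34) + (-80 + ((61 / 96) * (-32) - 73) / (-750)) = -14119238/17775 = -794.33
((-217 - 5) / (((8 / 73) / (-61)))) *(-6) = -1482849/2 = -741424.50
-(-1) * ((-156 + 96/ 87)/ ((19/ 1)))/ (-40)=1123/5510 = 0.20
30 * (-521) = -15630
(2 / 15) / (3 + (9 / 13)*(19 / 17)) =221/6255 = 0.04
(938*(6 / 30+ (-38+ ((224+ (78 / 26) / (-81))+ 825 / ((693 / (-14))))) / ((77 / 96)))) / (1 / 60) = 392380408/33 = 11890315.39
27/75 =9/25 = 0.36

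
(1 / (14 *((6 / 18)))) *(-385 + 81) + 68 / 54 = -12074/189 = -63.88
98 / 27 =3.63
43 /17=2.53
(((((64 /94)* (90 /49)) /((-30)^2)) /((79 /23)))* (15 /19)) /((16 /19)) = 69/181937 = 0.00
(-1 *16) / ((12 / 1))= -4/3 = -1.33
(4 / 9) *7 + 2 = 46/9 = 5.11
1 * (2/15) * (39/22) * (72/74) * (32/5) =14976/10175 = 1.47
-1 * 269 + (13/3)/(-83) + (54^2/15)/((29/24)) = -3905458/36105 = -108.17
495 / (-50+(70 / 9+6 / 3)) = -12.31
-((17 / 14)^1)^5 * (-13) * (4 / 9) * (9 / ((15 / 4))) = 18458141/504210 = 36.61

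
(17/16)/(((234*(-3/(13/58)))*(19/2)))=-17/476064 = 0.00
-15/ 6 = -5/2 = -2.50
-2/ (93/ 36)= -24/31 = -0.77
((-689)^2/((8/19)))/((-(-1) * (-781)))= -9019699/6248 = -1443.61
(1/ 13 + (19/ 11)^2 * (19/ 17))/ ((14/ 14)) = 3.41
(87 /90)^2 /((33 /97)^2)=8.07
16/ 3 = 5.33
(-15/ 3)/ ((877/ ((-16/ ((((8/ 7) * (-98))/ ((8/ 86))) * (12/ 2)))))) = -10/791931 = 0.00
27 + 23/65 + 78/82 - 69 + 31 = -25837/2665 = -9.69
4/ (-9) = -4/9 = -0.44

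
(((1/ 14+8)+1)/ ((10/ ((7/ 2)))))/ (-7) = -127/280 = -0.45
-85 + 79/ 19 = -1536/19 = -80.84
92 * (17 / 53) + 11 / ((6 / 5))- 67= -9007/318 = -28.32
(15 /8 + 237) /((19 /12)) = 5733/38 = 150.87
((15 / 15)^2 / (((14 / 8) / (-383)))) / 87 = -1532/609 = -2.52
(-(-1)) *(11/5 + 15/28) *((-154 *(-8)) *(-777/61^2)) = -13094004/18605 = -703.79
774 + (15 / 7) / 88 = 476799/616 = 774.02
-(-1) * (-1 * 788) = -788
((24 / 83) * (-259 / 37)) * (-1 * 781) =131208/83 = 1580.82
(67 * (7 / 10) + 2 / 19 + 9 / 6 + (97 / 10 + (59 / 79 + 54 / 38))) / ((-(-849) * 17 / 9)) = 2718603/72213110 = 0.04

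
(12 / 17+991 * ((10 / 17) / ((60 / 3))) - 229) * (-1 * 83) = 561993/34 = 16529.21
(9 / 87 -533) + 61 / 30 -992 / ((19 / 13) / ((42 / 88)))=-155429339/181830 = -854.81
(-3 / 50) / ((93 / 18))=-9/775 = -0.01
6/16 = 3/8 = 0.38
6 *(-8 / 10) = -24/5 = -4.80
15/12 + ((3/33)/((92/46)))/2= 14/11 = 1.27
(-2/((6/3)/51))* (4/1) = -204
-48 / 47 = -1.02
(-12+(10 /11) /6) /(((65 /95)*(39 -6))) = -7429/14157 = -0.52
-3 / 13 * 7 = -21/13 = -1.62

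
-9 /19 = -0.47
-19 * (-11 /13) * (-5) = -1045/13 = -80.38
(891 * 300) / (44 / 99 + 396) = 601425/892 = 674.24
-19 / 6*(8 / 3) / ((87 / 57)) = -1444/261 = -5.53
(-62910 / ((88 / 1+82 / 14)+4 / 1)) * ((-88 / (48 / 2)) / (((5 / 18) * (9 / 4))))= 2583504/685 = 3771.54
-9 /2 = -4.50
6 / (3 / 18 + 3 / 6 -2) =-9/2 = -4.50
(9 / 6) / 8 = 3/16 = 0.19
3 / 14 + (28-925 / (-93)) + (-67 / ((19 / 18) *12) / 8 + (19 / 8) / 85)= 631277887/16821840 = 37.53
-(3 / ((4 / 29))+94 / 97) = -8815/388 = -22.72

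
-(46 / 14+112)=-807/7 = -115.29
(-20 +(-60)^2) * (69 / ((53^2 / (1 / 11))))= 247020/30899 = 7.99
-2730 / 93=-910/31 = -29.35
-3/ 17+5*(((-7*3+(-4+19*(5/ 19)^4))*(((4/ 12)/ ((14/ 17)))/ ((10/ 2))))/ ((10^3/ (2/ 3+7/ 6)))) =-38190241/195893040 = -0.19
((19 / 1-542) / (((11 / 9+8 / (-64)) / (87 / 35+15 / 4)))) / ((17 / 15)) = -2622.62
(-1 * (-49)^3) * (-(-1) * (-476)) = -56000924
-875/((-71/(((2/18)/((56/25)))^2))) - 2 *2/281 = 11647333/723981888 = 0.02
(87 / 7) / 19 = 87/133 = 0.65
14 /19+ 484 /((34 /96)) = 441646/323 = 1367.33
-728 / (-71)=728/71 = 10.25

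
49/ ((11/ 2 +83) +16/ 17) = 0.55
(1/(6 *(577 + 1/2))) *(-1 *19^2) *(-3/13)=361/15015 = 0.02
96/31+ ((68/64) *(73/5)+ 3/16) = 5827/310 = 18.80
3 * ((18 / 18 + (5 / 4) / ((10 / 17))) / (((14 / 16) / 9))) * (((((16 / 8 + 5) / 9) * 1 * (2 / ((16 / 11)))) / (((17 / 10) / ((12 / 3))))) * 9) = 37125/17 = 2183.82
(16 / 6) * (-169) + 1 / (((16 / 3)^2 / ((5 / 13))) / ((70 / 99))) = -24746483/54912 = -450.66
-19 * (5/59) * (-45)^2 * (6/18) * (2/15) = -8550/59 = -144.92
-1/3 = -0.33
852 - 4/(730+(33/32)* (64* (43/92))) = 29818964/34999 = 851.99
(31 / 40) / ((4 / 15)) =93/32 = 2.91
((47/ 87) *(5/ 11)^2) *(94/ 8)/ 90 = 11045/757944 = 0.01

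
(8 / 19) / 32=1/76 = 0.01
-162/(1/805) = -130410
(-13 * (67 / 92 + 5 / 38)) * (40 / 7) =-195390/3059 = -63.87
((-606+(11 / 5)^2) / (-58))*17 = 255493/1450 = 176.20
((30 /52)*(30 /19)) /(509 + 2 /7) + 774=136310229/176111 = 774.00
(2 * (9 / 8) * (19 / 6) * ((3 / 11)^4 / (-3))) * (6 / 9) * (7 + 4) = -513/5324 = -0.10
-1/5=-0.20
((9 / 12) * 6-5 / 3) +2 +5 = 59/6 = 9.83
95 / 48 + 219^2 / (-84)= -191179/336 = -568.99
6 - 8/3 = 10/3 = 3.33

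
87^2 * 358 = 2709702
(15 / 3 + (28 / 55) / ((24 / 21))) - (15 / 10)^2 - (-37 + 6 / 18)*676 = 16361309/660 = 24789.86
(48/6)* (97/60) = 194/15 = 12.93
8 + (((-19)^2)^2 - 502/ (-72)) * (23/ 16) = 107916169/576 = 187354.46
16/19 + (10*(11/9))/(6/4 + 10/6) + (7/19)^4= 1845415/390963 = 4.72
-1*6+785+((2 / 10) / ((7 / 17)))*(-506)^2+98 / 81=354773467/2835 = 125140.55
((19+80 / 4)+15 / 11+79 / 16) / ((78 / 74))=295001/6864 = 42.98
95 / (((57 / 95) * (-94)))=-475/282 = -1.68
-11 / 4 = -2.75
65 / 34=1.91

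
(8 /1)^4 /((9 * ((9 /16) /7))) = 458752/81 = 5663.60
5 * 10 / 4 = 25/2 = 12.50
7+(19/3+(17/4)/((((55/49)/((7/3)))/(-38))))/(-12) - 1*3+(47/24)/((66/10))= 62857/1980 = 31.75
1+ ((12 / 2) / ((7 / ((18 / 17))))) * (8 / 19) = 3125/2261 = 1.38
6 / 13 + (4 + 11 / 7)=549/91 = 6.03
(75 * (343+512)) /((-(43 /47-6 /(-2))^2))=-141652125/33856 = -4183.96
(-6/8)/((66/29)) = -29/88 = -0.33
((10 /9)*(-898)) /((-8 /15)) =11225/6 = 1870.83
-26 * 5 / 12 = -10.83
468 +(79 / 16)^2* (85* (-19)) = -9959407/256 = -38903.93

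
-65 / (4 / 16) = -260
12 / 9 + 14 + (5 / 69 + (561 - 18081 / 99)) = 298871/759 = 393.77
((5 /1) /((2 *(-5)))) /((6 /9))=-3/4 = -0.75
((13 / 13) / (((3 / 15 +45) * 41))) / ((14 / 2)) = 5/64862 = 0.00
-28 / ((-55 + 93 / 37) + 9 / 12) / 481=112/99541 = 0.00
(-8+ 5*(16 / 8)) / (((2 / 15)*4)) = 3.75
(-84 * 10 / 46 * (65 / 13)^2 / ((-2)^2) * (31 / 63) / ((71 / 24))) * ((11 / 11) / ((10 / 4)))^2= -4960/1633 = -3.04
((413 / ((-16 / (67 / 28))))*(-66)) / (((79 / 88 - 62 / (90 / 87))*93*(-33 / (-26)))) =-2826395/4831474 = -0.58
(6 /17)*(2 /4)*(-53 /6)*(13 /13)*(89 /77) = -4717/2618 = -1.80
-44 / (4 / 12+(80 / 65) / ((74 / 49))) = -63492/1657 = -38.32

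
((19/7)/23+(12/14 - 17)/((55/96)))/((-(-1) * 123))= -248459/1089165 = -0.23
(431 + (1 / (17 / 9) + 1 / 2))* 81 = 1189809/34 = 34994.38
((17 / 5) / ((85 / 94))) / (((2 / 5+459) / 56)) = 5264/11485 = 0.46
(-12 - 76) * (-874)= 76912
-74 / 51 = -1.45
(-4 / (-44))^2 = 1/121 = 0.01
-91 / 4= -22.75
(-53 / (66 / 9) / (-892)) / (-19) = -159/372856 = 0.00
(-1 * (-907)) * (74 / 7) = 67118/7 = 9588.29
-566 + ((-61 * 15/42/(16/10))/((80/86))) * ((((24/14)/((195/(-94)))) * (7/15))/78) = -964069039/1703520 = -565.93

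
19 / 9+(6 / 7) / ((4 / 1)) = 293/126 = 2.33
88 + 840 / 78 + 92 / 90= 58378/585 = 99.79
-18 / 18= -1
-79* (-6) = 474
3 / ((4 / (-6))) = -9/2 = -4.50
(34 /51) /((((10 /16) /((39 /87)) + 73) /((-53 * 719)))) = -7926256/23211 = -341.49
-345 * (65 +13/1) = -26910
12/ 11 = 1.09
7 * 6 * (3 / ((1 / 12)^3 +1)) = 31104/247 = 125.93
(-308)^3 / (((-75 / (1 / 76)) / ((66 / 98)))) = 1639792/475 = 3452.19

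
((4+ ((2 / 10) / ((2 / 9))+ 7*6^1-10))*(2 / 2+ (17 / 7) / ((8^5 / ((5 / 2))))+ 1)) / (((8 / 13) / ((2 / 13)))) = 338590341/18350080 = 18.45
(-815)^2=664225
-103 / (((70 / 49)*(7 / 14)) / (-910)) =131222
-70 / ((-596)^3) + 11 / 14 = 582199269/740980576 = 0.79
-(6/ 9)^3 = -8/27 = -0.30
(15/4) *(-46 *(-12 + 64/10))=966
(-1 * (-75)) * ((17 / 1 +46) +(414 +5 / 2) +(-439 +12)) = 7875/2 = 3937.50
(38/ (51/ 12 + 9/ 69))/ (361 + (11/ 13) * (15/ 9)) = 5244/219077 = 0.02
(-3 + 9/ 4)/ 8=-3/32 = -0.09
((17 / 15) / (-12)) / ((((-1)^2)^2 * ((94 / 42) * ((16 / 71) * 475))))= -8449/21432000 = 0.00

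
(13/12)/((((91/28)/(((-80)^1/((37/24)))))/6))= -3840/37 = -103.78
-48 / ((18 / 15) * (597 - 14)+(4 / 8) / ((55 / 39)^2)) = -96800/1411367 = -0.07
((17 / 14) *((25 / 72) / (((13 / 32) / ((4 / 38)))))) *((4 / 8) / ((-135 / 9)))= -170/46683 = 0.00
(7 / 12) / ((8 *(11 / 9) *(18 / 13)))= 91/2112 = 0.04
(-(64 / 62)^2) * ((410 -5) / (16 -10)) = -69120/961 = -71.93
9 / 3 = 3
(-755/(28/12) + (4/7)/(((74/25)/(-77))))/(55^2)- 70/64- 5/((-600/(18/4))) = -5857283/5014240 = -1.17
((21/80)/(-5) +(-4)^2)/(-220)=-6379/88000 = -0.07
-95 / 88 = -1.08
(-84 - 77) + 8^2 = -97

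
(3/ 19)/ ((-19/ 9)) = -27/361 = -0.07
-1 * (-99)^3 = 970299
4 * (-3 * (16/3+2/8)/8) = -67/8 = -8.38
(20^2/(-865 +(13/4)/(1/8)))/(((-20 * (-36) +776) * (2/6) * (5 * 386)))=-15/30280349 = 0.00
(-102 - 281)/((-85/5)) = 383/17 = 22.53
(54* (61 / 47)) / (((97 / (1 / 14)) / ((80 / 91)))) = 131760/2904083 = 0.05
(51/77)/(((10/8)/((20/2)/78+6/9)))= 2108/5005 = 0.42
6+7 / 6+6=79/6 = 13.17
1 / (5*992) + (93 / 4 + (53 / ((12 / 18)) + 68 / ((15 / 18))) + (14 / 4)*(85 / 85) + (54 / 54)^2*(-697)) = -2525383/4960 = -509.15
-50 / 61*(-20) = 1000/61 = 16.39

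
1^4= 1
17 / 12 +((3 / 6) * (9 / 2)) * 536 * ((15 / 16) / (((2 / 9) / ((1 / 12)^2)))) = 28223/768 = 36.75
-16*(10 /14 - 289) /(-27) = -32288/189 = -170.84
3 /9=1/3 = 0.33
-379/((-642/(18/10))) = 1137/1070 = 1.06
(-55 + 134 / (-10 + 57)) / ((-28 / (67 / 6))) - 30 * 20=-1524461/2632 = -579.20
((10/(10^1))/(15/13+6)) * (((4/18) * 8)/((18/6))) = 208/2511 = 0.08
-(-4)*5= 20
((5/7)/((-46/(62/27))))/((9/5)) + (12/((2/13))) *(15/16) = 22880755/312984 = 73.11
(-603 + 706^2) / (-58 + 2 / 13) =-6471829/752 = -8606.16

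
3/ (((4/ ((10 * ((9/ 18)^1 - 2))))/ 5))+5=-205/4 = -51.25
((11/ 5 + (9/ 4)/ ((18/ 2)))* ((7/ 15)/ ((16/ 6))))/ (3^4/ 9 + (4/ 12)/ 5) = 1029/21760 = 0.05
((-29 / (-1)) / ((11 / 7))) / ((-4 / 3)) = -609/44 = -13.84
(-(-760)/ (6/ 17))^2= 41731600/9 = 4636844.44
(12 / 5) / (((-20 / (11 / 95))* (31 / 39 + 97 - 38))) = -117/503500 = 0.00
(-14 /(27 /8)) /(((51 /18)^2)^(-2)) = -584647/2187 = -267.33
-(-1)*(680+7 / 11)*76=569012/11 = 51728.36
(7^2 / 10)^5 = 282475249/100000 = 2824.75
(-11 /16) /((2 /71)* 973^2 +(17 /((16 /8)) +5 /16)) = -781/30305339 = 0.00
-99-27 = -126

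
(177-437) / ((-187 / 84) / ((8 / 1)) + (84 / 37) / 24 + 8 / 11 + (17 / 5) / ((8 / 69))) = -355555200/40845899 = -8.70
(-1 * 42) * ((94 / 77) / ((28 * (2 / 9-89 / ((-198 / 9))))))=-2538/5915 = -0.43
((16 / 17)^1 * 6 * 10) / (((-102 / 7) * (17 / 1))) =-1120/4913 = -0.23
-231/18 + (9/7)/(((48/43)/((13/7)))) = -25153/2352 = -10.69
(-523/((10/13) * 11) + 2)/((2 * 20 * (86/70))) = -1071/880 = -1.22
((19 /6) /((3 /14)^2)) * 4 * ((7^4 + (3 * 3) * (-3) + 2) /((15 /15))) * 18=11797632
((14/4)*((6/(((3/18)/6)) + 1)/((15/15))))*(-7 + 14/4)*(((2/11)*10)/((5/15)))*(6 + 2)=-1275960/11 = -115996.36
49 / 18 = 2.72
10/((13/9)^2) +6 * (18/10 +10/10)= 18246/845 = 21.59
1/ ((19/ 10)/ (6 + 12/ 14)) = 480/133 = 3.61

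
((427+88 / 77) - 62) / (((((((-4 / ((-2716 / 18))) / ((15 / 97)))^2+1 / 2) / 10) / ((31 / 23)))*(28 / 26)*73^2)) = 258222250/158969399 = 1.62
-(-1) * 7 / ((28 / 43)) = 43/4 = 10.75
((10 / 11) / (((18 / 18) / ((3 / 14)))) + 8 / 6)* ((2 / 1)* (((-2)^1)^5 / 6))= -11296/693 = -16.30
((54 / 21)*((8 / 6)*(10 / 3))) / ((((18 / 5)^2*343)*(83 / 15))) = 2500/5380641 = 0.00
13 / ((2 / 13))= 169/2 = 84.50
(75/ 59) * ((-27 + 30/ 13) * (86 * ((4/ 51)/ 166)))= -1380300/1082237 = -1.28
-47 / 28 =-1.68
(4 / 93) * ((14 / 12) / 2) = 7/279 = 0.03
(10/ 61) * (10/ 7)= 100/427 = 0.23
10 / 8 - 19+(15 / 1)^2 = 207.25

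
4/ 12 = 0.33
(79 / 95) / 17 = 79/1615 = 0.05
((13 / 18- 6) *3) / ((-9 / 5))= 475/54 = 8.80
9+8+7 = 24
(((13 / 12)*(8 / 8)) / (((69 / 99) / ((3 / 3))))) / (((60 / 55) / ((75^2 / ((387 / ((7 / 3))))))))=6881875/142416 = 48.32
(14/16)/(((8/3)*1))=21/64 = 0.33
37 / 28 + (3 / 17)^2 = 10945/8092 = 1.35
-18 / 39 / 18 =-1/39 = -0.03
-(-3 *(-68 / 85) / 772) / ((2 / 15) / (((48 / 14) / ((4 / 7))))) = -27/193 = -0.14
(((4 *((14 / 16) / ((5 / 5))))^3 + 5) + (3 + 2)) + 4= 455/8 = 56.88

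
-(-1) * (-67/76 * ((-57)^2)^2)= -37223793/4 = -9305948.25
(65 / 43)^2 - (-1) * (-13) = -19812/1849 = -10.71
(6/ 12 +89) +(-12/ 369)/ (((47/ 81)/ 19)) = 340829/3854 = 88.44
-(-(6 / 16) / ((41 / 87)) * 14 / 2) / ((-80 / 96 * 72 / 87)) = -8.08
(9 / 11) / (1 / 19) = 171/11 = 15.55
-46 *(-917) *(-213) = -8984766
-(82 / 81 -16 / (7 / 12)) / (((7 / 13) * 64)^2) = 1265641/56899584 = 0.02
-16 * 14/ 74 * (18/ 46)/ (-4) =252/851 = 0.30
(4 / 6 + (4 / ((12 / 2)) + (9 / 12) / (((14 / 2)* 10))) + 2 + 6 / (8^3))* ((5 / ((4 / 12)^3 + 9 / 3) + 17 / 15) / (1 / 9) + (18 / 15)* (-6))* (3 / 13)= 131786583/9551360 = 13.80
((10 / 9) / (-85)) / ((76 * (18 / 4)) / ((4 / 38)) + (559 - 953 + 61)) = -1/223074 = 0.00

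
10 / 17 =0.59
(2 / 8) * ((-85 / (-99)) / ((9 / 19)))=1615/3564 = 0.45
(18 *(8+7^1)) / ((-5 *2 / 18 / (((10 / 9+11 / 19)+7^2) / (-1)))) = 468072/19 = 24635.37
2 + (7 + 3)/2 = 7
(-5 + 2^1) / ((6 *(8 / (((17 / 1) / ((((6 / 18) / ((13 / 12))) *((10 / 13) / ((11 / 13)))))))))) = -2431/640 = -3.80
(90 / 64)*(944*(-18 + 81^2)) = 17371665/2 = 8685832.50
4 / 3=1.33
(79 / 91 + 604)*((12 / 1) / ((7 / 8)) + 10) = 9137138/637 = 14344.02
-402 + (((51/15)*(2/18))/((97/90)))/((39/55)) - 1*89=-490.51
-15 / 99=-0.15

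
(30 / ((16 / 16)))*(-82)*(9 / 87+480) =-1181054.48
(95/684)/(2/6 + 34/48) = 2/15 = 0.13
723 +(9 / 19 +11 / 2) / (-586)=16099537/22268 = 722.99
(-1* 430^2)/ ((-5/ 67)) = 2477660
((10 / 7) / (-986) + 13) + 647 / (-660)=27373483/2277660 = 12.02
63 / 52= 1.21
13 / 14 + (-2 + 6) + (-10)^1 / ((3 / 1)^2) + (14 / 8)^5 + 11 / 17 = 22896553/1096704 = 20.88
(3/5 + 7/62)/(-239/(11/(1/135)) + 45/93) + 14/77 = 781471/327052 = 2.39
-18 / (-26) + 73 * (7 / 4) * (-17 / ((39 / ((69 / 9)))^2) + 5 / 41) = -37970680/561249 = -67.65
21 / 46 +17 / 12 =517/276 = 1.87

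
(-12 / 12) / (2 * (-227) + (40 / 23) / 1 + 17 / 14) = 322/145237 = 0.00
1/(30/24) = 4/5 = 0.80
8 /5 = 1.60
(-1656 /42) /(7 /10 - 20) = 2760/1351 = 2.04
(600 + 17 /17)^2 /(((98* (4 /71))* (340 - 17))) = 25645271/126616 = 202.54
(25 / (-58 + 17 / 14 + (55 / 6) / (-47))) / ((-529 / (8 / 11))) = 4935/8181514 = 0.00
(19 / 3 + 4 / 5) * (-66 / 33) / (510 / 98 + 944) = -10486/697665 = -0.02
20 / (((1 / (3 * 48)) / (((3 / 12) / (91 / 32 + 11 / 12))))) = 69120/361 = 191.47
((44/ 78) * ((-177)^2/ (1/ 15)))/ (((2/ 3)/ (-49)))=-253294965/13 = -19484228.08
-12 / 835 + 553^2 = 255350503/835 = 305808.99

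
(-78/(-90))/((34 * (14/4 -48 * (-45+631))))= -13/14343495 = 0.00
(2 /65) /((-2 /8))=-8/65 = -0.12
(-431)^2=185761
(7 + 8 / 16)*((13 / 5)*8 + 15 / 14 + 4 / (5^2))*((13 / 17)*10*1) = 300729/238 = 1263.57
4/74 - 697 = -25787/37 = -696.95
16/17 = 0.94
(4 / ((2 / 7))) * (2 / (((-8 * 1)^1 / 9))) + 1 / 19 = -1195/38 = -31.45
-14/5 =-2.80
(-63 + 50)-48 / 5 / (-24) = -63/5 = -12.60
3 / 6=1/2 = 0.50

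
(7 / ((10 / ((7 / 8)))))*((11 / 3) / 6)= 539/1440 = 0.37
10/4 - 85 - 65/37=-6235/74 = -84.26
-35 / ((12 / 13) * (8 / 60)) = -2275/8 = -284.38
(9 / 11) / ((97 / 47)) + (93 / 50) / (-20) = 323769/1067000 = 0.30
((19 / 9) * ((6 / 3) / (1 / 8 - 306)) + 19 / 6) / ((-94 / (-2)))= 138871/2070162 = 0.07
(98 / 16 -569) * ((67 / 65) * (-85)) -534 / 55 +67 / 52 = 282042269/5720 = 49308.09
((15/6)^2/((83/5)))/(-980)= -25/65072 = 0.00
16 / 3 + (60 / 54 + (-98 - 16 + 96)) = -104/9 = -11.56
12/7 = 1.71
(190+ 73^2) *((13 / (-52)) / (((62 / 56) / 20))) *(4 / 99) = -3090640/3069 = -1007.05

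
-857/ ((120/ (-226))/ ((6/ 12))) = 96841/120 = 807.01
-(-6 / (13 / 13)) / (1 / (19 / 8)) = 57/4 = 14.25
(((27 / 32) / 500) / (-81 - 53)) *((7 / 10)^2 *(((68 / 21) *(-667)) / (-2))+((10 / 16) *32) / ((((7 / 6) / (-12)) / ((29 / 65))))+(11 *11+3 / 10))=-2144781/304850000 = -0.01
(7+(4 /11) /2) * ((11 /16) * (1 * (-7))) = -553/16 = -34.56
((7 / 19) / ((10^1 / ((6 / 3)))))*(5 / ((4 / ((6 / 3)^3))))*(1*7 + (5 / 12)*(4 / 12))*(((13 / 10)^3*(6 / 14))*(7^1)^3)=193667747/114000 = 1698.84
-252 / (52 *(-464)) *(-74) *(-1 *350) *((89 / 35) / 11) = 1037295/16588 = 62.53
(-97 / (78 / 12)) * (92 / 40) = -2231/65 = -34.32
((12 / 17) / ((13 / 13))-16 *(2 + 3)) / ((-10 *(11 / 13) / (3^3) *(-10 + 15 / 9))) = -709722/23375 = -30.36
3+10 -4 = 9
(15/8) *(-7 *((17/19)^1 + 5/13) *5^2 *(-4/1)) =414750/247 = 1679.15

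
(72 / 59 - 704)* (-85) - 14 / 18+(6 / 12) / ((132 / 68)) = 697833043/11682 = 59735.75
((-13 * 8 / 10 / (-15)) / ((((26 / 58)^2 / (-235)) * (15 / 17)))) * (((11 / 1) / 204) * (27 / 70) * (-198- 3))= 3841.50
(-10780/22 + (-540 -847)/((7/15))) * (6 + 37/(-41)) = -5065115/287 = -17648.48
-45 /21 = -15/7 = -2.14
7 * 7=49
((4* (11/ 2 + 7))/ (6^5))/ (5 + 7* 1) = 25/46656 = 0.00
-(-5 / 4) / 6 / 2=5/48 = 0.10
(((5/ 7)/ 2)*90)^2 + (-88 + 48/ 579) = 8939193/9457 = 945.25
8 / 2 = 4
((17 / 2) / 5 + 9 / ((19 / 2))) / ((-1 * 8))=-503/1520 = -0.33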